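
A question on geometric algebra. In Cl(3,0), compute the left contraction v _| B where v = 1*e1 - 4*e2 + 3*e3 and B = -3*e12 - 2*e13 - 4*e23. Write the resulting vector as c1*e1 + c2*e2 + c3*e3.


Left contraction v _| B = <vB>_1 (grade-1 part of the geometric product vB).
Using e1_|e12 = e2, e2_|e12 = -e1, e1_|e13 = e3, e3_|e13 = -e1, e2_|e23 = e3, e3_|e23 = -e2:
e1 coeff: -v2*b12 - v3*b13 = -(-4)*(-3) - (3)*(-2) = -6
e2 coeff: v1*b12 - v3*b23 = (1)*(-3) - (3)*(-4) = 9
e3 coeff: v1*b13 + v2*b23 = (1)*(-2) + (-4)*(-4) = 14
v _| B = -6*e1 + 9*e2 + 14*e3


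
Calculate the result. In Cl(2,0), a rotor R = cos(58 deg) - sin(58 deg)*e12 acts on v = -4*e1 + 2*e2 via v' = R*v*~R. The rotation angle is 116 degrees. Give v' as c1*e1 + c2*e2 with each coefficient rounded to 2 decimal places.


Rotor R = cos(58deg) - sin(58deg)*e12
Rotation angle theta = 2 * 58 = 116 degrees
v' = R*v*~R rotates v by theta.
cos(116deg) = -0.4384, sin(116deg) = 0.8988
v'_1 = -4*cos(116deg) - 2*sin(116deg)
= -4*(-0.4384) - 2*0.8988
= -0.04
v'_2 = -4*sin(116deg) + 2*cos(116deg)
= -4*0.8988 + 2*(-0.4384)
= -4.47
v' = -0.04*e1 - 4.47*e2


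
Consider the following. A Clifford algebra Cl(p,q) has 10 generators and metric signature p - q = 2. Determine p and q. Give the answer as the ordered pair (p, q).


We need p + q = 10 and p - q = 2.
Adding: 2p = 10 + 2 = 12, so p = 6.
Then q = 10 - 6 = 4.
(p, q) = (6, 4)


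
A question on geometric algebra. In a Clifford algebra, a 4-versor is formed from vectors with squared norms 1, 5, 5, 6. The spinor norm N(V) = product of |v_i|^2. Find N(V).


Spinor norm N(V) = |v1|^2 * |v2|^2 * ... * |v4|^2
= 1 * 5 * 5 * 6
Running product: 1, 5, 25, 150
N(V) = 150


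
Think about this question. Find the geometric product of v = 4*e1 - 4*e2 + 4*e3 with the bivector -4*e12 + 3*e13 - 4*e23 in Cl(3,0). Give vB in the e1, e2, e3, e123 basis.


vB has grade-1 (vector) and grade-3 (trivector) parts: vB = (v _| B) + (v ^ B).
Vector part <vB>_1:
  e1: -v2*b12 - v3*b13 = -(-4)*(-4) - (4)*(3) = -28
  e2: v1*b12 - v3*b23 = (4)*(-4) - (4)*(-4) = 0
  e3: v1*b13 + v2*b23 = (4)*(3) + (-4)*(-4) = 28
Trivector part <vB>_3:
  e123: v1*b23 - v2*b13 + v3*b12 = (4)*(-4) - (-4)*(3) + (4)*(-4) = -20
vB = -28*e1 + 0*e2 + 28*e3 - 20*e123


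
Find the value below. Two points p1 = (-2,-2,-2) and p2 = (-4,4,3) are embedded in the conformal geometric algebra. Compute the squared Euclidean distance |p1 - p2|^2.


p1 - p2 = (2, -6, -5)
|p1 - p2|^2 = 2^2 + (-6)^2 + (-5)^2
= 4 + 36 + 25
= 65


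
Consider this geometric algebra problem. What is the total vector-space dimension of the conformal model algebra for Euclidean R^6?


The conformal model of R^6 uses Cl(7,1): the 6 Euclidean generators plus two extra orthogonal generators e+ (e+^2 = +1) and e- (e-^2 = -1), from which the null vectors e0, einf are built.
Number of generators m = 6 + 2 = 8.
dim Cl(p,q) = 2^m = 2^8 = 256


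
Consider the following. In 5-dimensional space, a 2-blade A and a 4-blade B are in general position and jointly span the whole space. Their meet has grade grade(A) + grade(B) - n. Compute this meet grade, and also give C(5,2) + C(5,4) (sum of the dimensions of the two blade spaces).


Meet grade = grade(A) + grade(B) - n
= 2 + 4 - 5 = 1
C(5,2) = 10
C(5,4) = 5
dim_A + dim_B = 10 + 5 = 15


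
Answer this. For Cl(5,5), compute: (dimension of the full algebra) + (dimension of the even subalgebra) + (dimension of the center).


n = 5 + 5 = 10
Total dim = 2^10 = 1024
Even subalgebra dim = 2^9 = 512
n is even, so center dim = 1
Sum = 1024 + 512 + 1 = 1537


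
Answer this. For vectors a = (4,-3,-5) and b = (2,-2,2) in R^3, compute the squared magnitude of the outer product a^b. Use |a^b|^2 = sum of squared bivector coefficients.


a wedge b = (a1*b2 - a2*b1)*e12 + (a1*b3 - a3*b1)*e13 + (a2*b3 - a3*b2)*e23
e12 coeff: 4*(-2) - (-3)*2 = -8 - (-6) = -2
e13 coeff: 4*2 - (-5)*2 = 8 - (-10) = 18
e23 coeff: (-3)*2 - (-5)*(-2) = -6 - 10 = -16
|a wedge b|^2 = (-2)^2 + 18^2 + (-16)^2
= 4 + 324 + 256
= 584


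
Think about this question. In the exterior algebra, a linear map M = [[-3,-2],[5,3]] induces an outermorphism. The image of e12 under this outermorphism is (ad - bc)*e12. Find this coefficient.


The outermorphism of a linear map f sends e1^e2 to f(e1)^f(e2).
f(e1) = -3*e1 + 5*e2
f(e2) = -2*e1 + 3*e2
f(e1) ^ f(e2) = (-3*e1 + 5*e2) ^ (-2*e1 + 3*e2)
= (-3)*3*e12 + 5*(-2)*e21
= (-9 - (-10))*e12
= 1*e12
Coefficient = 1


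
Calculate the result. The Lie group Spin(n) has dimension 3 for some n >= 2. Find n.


dim Spin(n) = dim so(n) = n(n-1)/2.
Solve n(n-1)/2 = 3, i.e. n^2 - n - 6 = 0.
Discriminant = 1 + 8*3 = 25
n = (1 + sqrt(25))/2 = (1 + 5)/2 = 3


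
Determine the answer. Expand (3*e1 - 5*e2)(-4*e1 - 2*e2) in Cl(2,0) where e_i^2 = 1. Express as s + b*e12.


Expand: (3*e1 - 5*e2)(-4*e1 - 2*e2)
= 3*(-4)*e1e1 + 3*(-2)*e1e2 + (-5)*(-4)*e2e1 + (-5)*(-2)*e2e2
Using e1^2 = e2^2 = 1, e2e1 = -e1e2:
Scalar part s = 3*(-4) + (-5)*(-2) = -12 + 10 = -2
Bivector part b = 3*(-2) - (-5)*(-4) = -6 - 20 = -26
uv = -2 - 26*e12


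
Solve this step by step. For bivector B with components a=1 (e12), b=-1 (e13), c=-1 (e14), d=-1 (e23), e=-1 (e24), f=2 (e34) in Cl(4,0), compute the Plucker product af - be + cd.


Plucker relation: af - be + cd
a*f = 1*2 = 2
b*e = (-1)*(-1) = 1
c*d = (-1)*(-1) = 1
af - be + cd = 2 - 1 + 1
= 2


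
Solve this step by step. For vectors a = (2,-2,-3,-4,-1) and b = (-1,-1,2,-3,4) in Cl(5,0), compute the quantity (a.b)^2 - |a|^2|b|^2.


a . b = 2*(-1) + (-2)*(-1) + (-3)*2 + (-4)*(-3) + (-1)*4
= -2 + 2 + (-6) + 12 + (-4) = 2
|a|^2 = 2^2 + (-2)^2 + (-3)^2 + (-4)^2 + (-1)^2 = 34
|b|^2 = (-1)^2 + (-1)^2 + 2^2 + (-3)^2 + 4^2 = 31
(a.b)^2 = 2^2 = 4
|a|^2 * |b|^2 = 34 * 31 = 1054
Result = 4 - 1054 = -1050


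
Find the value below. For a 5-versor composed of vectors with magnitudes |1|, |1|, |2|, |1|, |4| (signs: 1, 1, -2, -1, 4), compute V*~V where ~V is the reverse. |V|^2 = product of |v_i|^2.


Each vector v_i has |v_i|^2 = s_i^2
Squared scales: 1^2 = 1, 1^2 = 1, (-2)^2 = 4, (-1)^2 = 1, 4^2 = 16
|V|^2 = 1 * 1 * 4 * 1 * 16
= 64


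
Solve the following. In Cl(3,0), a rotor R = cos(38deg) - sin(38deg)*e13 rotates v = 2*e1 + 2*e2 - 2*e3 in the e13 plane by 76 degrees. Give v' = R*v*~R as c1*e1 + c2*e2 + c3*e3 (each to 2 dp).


Rotor R = cos(38deg) - sin(38deg)*e13
Rotation angle theta = 2 * 38 = 76 degrees in the e13 plane (e1 -> e3).
The component perpendicular to the plane (e2) is invariant: v'_2 = v2 = 2.00
cos(76deg) = 0.2419, sin(76deg) = 0.9703
v'_1 = v1*cos(theta) - v3*sin(theta) = 2*0.2419 - (-2)*0.9703 = 2.42
v'_3 = v1*sin(theta) + v3*cos(theta) = 2*0.9703 + (-2)*0.2419 = 1.46
v' = 2.42*e1 + 2.00*e2 + 1.46*e3


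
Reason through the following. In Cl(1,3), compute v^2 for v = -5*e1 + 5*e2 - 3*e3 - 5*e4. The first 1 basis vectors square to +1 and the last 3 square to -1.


v^2 = sum of c_i^2 * e_i^2
Positive signature terms (e_i^2 = +1): (-5)^2 = 25
Negative signature terms (e_j^2 = -1): 5^2 + (-3)^2 + (-5)^2 = 59
v^2 = 25 - 59 = -34


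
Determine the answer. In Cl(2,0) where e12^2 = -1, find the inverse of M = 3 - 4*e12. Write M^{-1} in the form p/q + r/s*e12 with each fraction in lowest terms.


M = 3 - 4*e12, where e12^2 = -1.
Since M commutes with its reverse ~M = a - b*e12, M * ~M = a^2 - b^2*e12^2 = a^2 + b^2.
So M^{-1} = ~M / (a^2 + b^2) = (a - b*e12)/(a^2 + b^2).
a^2 + b^2 = 9 + 16 = 25
Scalar part = 3/25 = 3/25
Bivector coeff = 4/25 = 4/25
M^{-1} = 3/25 + 4/25*e12


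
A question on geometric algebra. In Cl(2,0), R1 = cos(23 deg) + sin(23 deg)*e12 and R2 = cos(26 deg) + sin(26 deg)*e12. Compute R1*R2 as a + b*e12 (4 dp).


Same-plane rotors commute and their half-angles add:
R1*R2 = cos(a1 + a2) + sin(a1 + a2)*e12.
a1 + a2 = 23 + 26 = 49 deg
cos(49 deg) = 0.6561
sin(49 deg) = 0.7547
R1*R2 = 0.6561 + 0.7547*e12


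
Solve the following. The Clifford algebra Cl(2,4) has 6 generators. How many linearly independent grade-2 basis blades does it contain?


Number of grade-k basis blades in Cl(p,q) with n = p + q is C(n, k).
n = 2 + 4 = 6
C(6, 2) = 6! / (2! * 4!)
= 720 / (2 * 24)
= 15


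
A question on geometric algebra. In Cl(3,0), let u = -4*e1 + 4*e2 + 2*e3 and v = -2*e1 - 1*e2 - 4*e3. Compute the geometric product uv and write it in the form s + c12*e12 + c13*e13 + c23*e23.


In Cl(3,0): e_i^2 = 1, e_ie_j = -e_je_i for i != j.
Scalar part = u . v = (-4)*(-2) + 4*(-1) + 2*(-4)
= 8 + (-4) + (-8) = -4
e12 coeff = (-4)*(-1) - 4*(-2) = 4 - (-8) = 12
e13 coeff = (-4)*(-4) - 2*(-2) = 16 - (-4) = 20
e23 coeff = 4*(-4) - 2*(-1) = -16 - (-2) = -14
uv = -4 + 12*e12 + 20*e13 - 14*e23


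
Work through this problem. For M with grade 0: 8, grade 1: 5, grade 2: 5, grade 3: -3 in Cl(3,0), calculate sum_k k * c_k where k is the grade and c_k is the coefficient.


Grade-weighted sum = sum of grade_k * coefficient_k
0*8 = 0
1*5 = 5
2*5 = 10
3*(-3) = -9
Total = 0 + 5 + 10 + (-9) = 6


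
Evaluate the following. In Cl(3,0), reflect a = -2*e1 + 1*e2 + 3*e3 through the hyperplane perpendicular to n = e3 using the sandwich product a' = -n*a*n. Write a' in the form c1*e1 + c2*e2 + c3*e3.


Reflection formula: a' = -n*a*n, with n = e3 (unit vector, n^2 = 1).
For reflection through hyperplane perp to e3:
The component along e3 flips sign, others stay.
a = (-2, 1, 3)
a' = (-2, 1, -3)
a' = -2*e1 + 1*e2 - 3*e3


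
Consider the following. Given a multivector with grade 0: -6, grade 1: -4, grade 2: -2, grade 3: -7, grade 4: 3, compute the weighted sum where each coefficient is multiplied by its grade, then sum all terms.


Grade-weighted sum = sum of grade_k * coefficient_k
0*(-6) = 0
1*(-4) = -4
2*(-2) = -4
3*(-7) = -21
4*3 = 12
Total = 0 + (-4) + (-4) + (-21) + 12 = -17


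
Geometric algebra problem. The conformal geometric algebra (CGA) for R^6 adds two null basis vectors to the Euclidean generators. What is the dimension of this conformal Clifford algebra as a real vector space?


The conformal model of R^6 uses Cl(7,1): the 6 Euclidean generators plus two extra orthogonal generators e+ (e+^2 = +1) and e- (e-^2 = -1), from which the null vectors e0, einf are built.
Number of generators m = 6 + 2 = 8.
dim Cl(p,q) = 2^m = 2^8 = 256


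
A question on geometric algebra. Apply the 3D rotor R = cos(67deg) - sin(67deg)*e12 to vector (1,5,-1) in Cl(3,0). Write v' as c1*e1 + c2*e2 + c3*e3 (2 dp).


Rotor R = cos(67deg) - sin(67deg)*e12
Rotation angle theta = 2 * 67 = 134 degrees in the e12 plane (e1 -> e2).
The component perpendicular to the plane (e3) is invariant: v'_3 = v3 = -1.00
cos(134deg) = -0.6947, sin(134deg) = 0.7193
v'_1 = v1*cos(theta) - v2*sin(theta) = 1*(-0.6947) - 5*0.7193 = -4.29
v'_2 = v1*sin(theta) + v2*cos(theta) = 1*0.7193 + 5*(-0.6947) = -2.75
v' = -4.29*e1 - 2.75*e2 - 1.00*e3


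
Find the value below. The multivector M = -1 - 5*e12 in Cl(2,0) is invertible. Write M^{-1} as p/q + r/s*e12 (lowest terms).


M = -1 - 5*e12, where e12^2 = -1.
Since M commutes with its reverse ~M = a - b*e12, M * ~M = a^2 - b^2*e12^2 = a^2 + b^2.
So M^{-1} = ~M / (a^2 + b^2) = (a - b*e12)/(a^2 + b^2).
a^2 + b^2 = 1 + 25 = 26
Scalar part = -1/26 = -1/26
Bivector coeff = 5/26 = 5/26
M^{-1} = -1/26 + 5/26*e12


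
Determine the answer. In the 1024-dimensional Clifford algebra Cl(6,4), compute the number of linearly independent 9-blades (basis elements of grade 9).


Number of grade-k basis blades in Cl(p,q) with n = p + q is C(n, k).
n = 6 + 4 = 10
C(10, 9) = 10! / (9! * 1!)
= 3628800 / (362880 * 1)
= 10


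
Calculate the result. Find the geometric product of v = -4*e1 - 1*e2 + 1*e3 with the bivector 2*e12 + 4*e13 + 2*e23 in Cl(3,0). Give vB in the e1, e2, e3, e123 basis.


vB has grade-1 (vector) and grade-3 (trivector) parts: vB = (v _| B) + (v ^ B).
Vector part <vB>_1:
  e1: -v2*b12 - v3*b13 = -(-1)*(2) - (1)*(4) = -2
  e2: v1*b12 - v3*b23 = (-4)*(2) - (1)*(2) = -10
  e3: v1*b13 + v2*b23 = (-4)*(4) + (-1)*(2) = -18
Trivector part <vB>_3:
  e123: v1*b23 - v2*b13 + v3*b12 = (-4)*(2) - (-1)*(4) + (1)*(2) = -2
vB = -2*e1 - 10*e2 - 18*e3 - 2*e123


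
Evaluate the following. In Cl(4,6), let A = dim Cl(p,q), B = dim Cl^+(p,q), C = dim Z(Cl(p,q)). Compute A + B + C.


n = 4 + 6 = 10
Total dim = 2^10 = 1024
Even subalgebra dim = 2^9 = 512
n is even, so center dim = 1
Sum = 1024 + 512 + 1 = 1537


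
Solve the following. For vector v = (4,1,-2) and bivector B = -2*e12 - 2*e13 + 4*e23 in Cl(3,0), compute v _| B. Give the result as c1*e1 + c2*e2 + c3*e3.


Left contraction v _| B = <vB>_1 (grade-1 part of the geometric product vB).
Using e1_|e12 = e2, e2_|e12 = -e1, e1_|e13 = e3, e3_|e13 = -e1, e2_|e23 = e3, e3_|e23 = -e2:
e1 coeff: -v2*b12 - v3*b13 = -(1)*(-2) - (-2)*(-2) = -2
e2 coeff: v1*b12 - v3*b23 = (4)*(-2) - (-2)*(4) = 0
e3 coeff: v1*b13 + v2*b23 = (4)*(-2) + (1)*(4) = -4
v _| B = -2*e1 + 0*e2 - 4*e3


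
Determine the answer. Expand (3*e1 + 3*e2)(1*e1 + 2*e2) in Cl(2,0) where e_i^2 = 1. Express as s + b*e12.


Expand: (3*e1 + 3*e2)(1*e1 + 2*e2)
= 3*1*e1e1 + 3*2*e1e2 + 3*1*e2e1 + 3*2*e2e2
Using e1^2 = e2^2 = 1, e2e1 = -e1e2:
Scalar part s = 3*1 + 3*2 = 3 + 6 = 9
Bivector part b = 3*2 - 3*1 = 6 - 3 = 3
uv = 9 + 3*e12


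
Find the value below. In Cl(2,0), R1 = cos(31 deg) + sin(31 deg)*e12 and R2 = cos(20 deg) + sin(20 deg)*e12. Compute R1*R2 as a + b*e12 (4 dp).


Same-plane rotors commute and their half-angles add:
R1*R2 = cos(a1 + a2) + sin(a1 + a2)*e12.
a1 + a2 = 31 + 20 = 51 deg
cos(51 deg) = 0.6293
sin(51 deg) = 0.7771
R1*R2 = 0.6293 + 0.7771*e12


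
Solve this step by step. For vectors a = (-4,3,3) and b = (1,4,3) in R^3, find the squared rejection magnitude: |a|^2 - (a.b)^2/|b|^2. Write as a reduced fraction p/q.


|a|^2 = (-4)^2 + 3^2 + 3^2 = 34
|b|^2 = 1^2 + 4^2 + 3^2 = 26
a . b = (-4)*1 + 3*4 + 3*3 = 17
(a.b)^2 = 17^2 = 289
|rej|^2 = 34 - 289/26
= (884 - 289)/26
= 595/26
In lowest terms: 595/26


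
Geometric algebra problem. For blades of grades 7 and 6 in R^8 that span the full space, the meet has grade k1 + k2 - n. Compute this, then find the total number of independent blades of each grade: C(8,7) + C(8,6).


Meet grade = grade(A) + grade(B) - n
= 7 + 6 - 8 = 5
C(8,7) = 8
C(8,6) = 28
dim_A + dim_B = 8 + 28 = 36


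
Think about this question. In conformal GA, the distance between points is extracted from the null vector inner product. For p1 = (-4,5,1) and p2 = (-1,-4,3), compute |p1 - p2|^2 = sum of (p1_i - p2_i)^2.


p1 - p2 = (-3, 9, -2)
|p1 - p2|^2 = (-3)^2 + 9^2 + (-2)^2
= 9 + 81 + 4
= 94


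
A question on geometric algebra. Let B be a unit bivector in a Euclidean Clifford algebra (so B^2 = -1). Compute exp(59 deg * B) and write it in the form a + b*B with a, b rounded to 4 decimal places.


For a unit bivector B with B^2 = -1, the exponential series gives
e^(theta*B) = cos(theta) + sin(theta)*B (the GA analogue of Euler's formula).
theta = 59 degrees = 1.029744 rad
cos(59 deg) = 0.5150
sin(59 deg) = 0.8572
exp(theta*B) = 0.5150 + 0.8572*B


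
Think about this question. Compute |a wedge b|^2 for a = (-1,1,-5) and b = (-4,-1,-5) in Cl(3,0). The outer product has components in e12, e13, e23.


a wedge b = (a1*b2 - a2*b1)*e12 + (a1*b3 - a3*b1)*e13 + (a2*b3 - a3*b2)*e23
e12 coeff: (-1)*(-1) - 1*(-4) = 1 - (-4) = 5
e13 coeff: (-1)*(-5) - (-5)*(-4) = 5 - 20 = -15
e23 coeff: 1*(-5) - (-5)*(-1) = -5 - 5 = -10
|a wedge b|^2 = 5^2 + (-15)^2 + (-10)^2
= 25 + 225 + 100
= 350


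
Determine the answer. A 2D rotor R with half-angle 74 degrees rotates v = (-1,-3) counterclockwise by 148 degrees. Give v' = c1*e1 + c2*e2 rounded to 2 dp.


Rotor R = cos(74deg) - sin(74deg)*e12
Rotation angle theta = 2 * 74 = 148 degrees
v' = R*v*~R rotates v by theta.
cos(148deg) = -0.8480, sin(148deg) = 0.5299
v'_1 = -1*cos(148deg) - (-3)*sin(148deg)
= -1*(-0.8480) - (-3)*0.5299
= 2.44
v'_2 = -1*sin(148deg) + (-3)*cos(148deg)
= -1*0.5299 + (-3)*(-0.8480)
= 2.01
v' = 2.44*e1 + 2.01*e2


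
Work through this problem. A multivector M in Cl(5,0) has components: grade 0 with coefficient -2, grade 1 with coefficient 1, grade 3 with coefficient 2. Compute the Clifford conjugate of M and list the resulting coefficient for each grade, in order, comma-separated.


Clifford conjugate sign for grade k: (-1)^(k(k+1)/2)
Grade 0: (-1)^(0*1/2) = (-1)^0 = 1, coeff -2 -> -2
Grade 1: (-1)^(1*2/2) = (-1)^1 = -1, coeff 1 -> -1
Grade 3: (-1)^(3*4/2) = (-1)^6 = 1, coeff 2 -> 2
Conjugated coefficients: -2, -1, 2


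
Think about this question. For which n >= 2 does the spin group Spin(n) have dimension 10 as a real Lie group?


dim Spin(n) = dim so(n) = n(n-1)/2.
Solve n(n-1)/2 = 10, i.e. n^2 - n - 20 = 0.
Discriminant = 1 + 8*10 = 81
n = (1 + sqrt(81))/2 = (1 + 9)/2 = 5


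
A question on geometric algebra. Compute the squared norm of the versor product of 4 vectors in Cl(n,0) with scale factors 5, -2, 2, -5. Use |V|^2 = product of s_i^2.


Each vector v_i has |v_i|^2 = s_i^2
Squared scales: 5^2 = 25, (-2)^2 = 4, 2^2 = 4, (-5)^2 = 25
|V|^2 = 25 * 4 * 4 * 25
= 10000


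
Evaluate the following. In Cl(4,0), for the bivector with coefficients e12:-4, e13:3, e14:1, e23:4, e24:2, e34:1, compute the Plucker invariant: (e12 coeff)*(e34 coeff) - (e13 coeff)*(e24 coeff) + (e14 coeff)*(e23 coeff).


Plucker relation: af - be + cd
a*f = (-4)*1 = -4
b*e = 3*2 = 6
c*d = 1*4 = 4
af - be + cd = -4 - 6 + 4
= -6


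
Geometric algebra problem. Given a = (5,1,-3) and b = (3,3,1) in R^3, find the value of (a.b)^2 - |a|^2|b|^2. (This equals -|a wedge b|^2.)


a . b = 5*3 + 1*3 + (-3)*1
= 15 + 3 + (-3) = 15
|a|^2 = 5^2 + 1^2 + (-3)^2 = 35
|b|^2 = 3^2 + 3^2 + 1^2 = 19
(a.b)^2 = 15^2 = 225
|a|^2 * |b|^2 = 35 * 19 = 665
Result = 225 - 665 = -440


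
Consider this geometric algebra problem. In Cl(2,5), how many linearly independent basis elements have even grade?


Even subalgebra dimension = 2^(n-1)
n = 2 + 5 = 7
2^(7 - 1) = 2^6 = 64
Verification: sum of C(7,k) for even k = 1 + 21 + 35 + 7 = 64
Result = 64


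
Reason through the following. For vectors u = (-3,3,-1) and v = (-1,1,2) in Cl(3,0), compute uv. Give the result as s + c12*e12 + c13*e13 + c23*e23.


In Cl(3,0): e_i^2 = 1, e_ie_j = -e_je_i for i != j.
Scalar part = u . v = (-3)*(-1) + 3*1 + (-1)*2
= 3 + 3 + (-2) = 4
e12 coeff = (-3)*1 - 3*(-1) = -3 - (-3) = 0
e13 coeff = (-3)*2 - (-1)*(-1) = -6 - 1 = -7
e23 coeff = 3*2 - (-1)*1 = 6 - (-1) = 7
uv = 4 + 0*e12 - 7*e13 + 7*e23


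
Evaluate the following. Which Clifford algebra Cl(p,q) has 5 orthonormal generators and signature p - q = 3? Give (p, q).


We need p + q = 5 and p - q = 3.
Adding: 2p = 5 + 3 = 8, so p = 4.
Then q = 5 - 4 = 1.
(p, q) = (4, 1)


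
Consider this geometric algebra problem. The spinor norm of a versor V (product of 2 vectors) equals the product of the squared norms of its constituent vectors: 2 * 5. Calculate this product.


Spinor norm N(V) = |v1|^2 * |v2|^2 * ... * |v2|^2
= 2 * 5
Running product: 2, 10
N(V) = 10


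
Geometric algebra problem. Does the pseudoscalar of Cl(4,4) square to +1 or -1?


The pseudoscalar I = e1...e_n (product of all n generators) of Cl(p,q) satisfies I^2 = (-1)^(q + n(n-1)/2).
p = 4, q = 4, n = p + q = 8
n(n-1)/2 = 8 * 7 / 2 = 28
Exponent = q + n(n-1)/2 = 4 + 28 = 32
I^2 = (-1)^32 = +1


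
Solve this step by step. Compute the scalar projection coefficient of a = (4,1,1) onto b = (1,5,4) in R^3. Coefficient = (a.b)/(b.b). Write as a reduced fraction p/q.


Projection coefficient = (a . b) / (b . b)
a . b = 4*1 + 1*5 + 1*4
= 4 + 5 + 4 = 13
b . b = 1^2 + 5^2 + 4^2
= 1 + 25 + 16 = 42
Coefficient = 13/42
In lowest terms: 13/42


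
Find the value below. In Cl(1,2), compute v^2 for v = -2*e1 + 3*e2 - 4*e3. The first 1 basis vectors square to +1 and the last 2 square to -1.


v^2 = sum of c_i^2 * e_i^2
Positive signature terms (e_i^2 = +1): (-2)^2 = 4
Negative signature terms (e_j^2 = -1): 3^2 + (-4)^2 = 25
v^2 = 4 - 25 = -21


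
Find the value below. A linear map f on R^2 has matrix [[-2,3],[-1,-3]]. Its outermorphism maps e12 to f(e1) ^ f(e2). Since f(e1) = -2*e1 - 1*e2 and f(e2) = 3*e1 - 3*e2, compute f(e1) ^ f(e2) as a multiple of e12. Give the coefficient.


The outermorphism of a linear map f sends e1^e2 to f(e1)^f(e2).
f(e1) = -2*e1 - 1*e2
f(e2) = 3*e1 - 3*e2
f(e1) ^ f(e2) = (-2*e1 - 1*e2) ^ (3*e1 - 3*e2)
= (-2)*(-3)*e12 + (-1)*3*e21
= (6 - (-3))*e12
= 9*e12
Coefficient = 9


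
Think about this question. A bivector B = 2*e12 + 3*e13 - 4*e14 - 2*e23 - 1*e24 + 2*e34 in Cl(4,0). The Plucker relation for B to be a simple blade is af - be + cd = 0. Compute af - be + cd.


Plucker relation: af - be + cd
a*f = 2*2 = 4
b*e = 3*(-1) = -3
c*d = (-4)*(-2) = 8
af - be + cd = 4 - (-3) + 8
= 15


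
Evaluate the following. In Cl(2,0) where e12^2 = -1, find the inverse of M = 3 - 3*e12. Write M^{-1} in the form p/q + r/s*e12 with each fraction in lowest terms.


M = 3 - 3*e12, where e12^2 = -1.
Since M commutes with its reverse ~M = a - b*e12, M * ~M = a^2 - b^2*e12^2 = a^2 + b^2.
So M^{-1} = ~M / (a^2 + b^2) = (a - b*e12)/(a^2 + b^2).
a^2 + b^2 = 9 + 9 = 18
Scalar part = 3/18 = 1/6
Bivector coeff = 3/18 = 1/6
M^{-1} = 1/6 + 1/6*e12


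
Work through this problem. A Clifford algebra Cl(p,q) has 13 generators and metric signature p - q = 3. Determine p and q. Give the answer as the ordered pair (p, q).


We need p + q = 13 and p - q = 3.
Adding: 2p = 13 + 3 = 16, so p = 8.
Then q = 13 - 8 = 5.
(p, q) = (8, 5)


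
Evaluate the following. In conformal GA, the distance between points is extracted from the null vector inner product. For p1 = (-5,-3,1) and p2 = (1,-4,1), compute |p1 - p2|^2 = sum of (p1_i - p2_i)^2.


p1 - p2 = (-6, 1, 0)
|p1 - p2|^2 = (-6)^2 + 1^2 + 0^2
= 36 + 1 + 0
= 37


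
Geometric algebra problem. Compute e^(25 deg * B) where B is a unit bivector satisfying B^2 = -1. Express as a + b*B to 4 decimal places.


For a unit bivector B with B^2 = -1, the exponential series gives
e^(theta*B) = cos(theta) + sin(theta)*B (the GA analogue of Euler's formula).
theta = 25 degrees = 0.436332 rad
cos(25 deg) = 0.9063
sin(25 deg) = 0.4226
exp(theta*B) = 0.9063 + 0.4226*B


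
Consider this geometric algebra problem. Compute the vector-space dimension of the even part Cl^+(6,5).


Even subalgebra dimension = 2^(n-1)
n = 6 + 5 = 11
2^(11 - 1) = 2^10 = 1024
Verification: sum of C(11,k) for even k = 1 + 55 + 330 + 462 + 165 + 11 = 1024
Result = 1024


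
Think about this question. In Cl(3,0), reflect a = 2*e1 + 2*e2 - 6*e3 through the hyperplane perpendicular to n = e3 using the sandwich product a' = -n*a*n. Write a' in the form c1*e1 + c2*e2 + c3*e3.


Reflection formula: a' = -n*a*n, with n = e3 (unit vector, n^2 = 1).
For reflection through hyperplane perp to e3:
The component along e3 flips sign, others stay.
a = (2, 2, -6)
a' = (2, 2, 6)
a' = 2*e1 + 2*e2 + 6*e3


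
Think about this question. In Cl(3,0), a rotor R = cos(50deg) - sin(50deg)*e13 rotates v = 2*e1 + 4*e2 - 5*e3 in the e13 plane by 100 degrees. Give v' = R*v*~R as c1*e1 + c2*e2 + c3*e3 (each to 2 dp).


Rotor R = cos(50deg) - sin(50deg)*e13
Rotation angle theta = 2 * 50 = 100 degrees in the e13 plane (e1 -> e3).
The component perpendicular to the plane (e2) is invariant: v'_2 = v2 = 4.00
cos(100deg) = -0.1736, sin(100deg) = 0.9848
v'_1 = v1*cos(theta) - v3*sin(theta) = 2*(-0.1736) - (-5)*0.9848 = 4.58
v'_3 = v1*sin(theta) + v3*cos(theta) = 2*0.9848 + (-5)*(-0.1736) = 2.84
v' = 4.58*e1 + 4.00*e2 + 2.84*e3


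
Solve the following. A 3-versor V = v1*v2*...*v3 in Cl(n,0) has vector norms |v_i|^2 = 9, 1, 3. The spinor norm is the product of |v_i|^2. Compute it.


Spinor norm N(V) = |v1|^2 * |v2|^2 * ... * |v3|^2
= 9 * 1 * 3
Running product: 9, 9, 27
N(V) = 27


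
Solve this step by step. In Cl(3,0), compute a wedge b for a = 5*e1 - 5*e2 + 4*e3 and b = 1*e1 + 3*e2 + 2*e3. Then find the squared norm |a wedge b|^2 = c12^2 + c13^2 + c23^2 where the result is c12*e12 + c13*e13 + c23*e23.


a wedge b = (a1*b2 - a2*b1)*e12 + (a1*b3 - a3*b1)*e13 + (a2*b3 - a3*b2)*e23
e12 coeff: 5*3 - (-5)*1 = 15 - (-5) = 20
e13 coeff: 5*2 - 4*1 = 10 - 4 = 6
e23 coeff: (-5)*2 - 4*3 = -10 - 12 = -22
|a wedge b|^2 = 20^2 + 6^2 + (-22)^2
= 400 + 36 + 484
= 920


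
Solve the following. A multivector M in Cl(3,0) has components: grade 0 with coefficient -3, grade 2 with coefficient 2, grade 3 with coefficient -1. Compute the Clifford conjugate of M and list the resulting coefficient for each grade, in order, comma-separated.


Clifford conjugate sign for grade k: (-1)^(k(k+1)/2)
Grade 0: (-1)^(0*1/2) = (-1)^0 = 1, coeff -3 -> -3
Grade 2: (-1)^(2*3/2) = (-1)^3 = -1, coeff 2 -> -2
Grade 3: (-1)^(3*4/2) = (-1)^6 = 1, coeff -1 -> -1
Conjugated coefficients: -3, -2, -1


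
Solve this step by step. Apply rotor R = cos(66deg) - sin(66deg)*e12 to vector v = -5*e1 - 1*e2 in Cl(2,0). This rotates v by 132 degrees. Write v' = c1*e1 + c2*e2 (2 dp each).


Rotor R = cos(66deg) - sin(66deg)*e12
Rotation angle theta = 2 * 66 = 132 degrees
v' = R*v*~R rotates v by theta.
cos(132deg) = -0.6691, sin(132deg) = 0.7431
v'_1 = -5*cos(132deg) - (-1)*sin(132deg)
= -5*(-0.6691) - (-1)*0.7431
= 4.09
v'_2 = -5*sin(132deg) + (-1)*cos(132deg)
= -5*0.7431 + (-1)*(-0.6691)
= -3.05
v' = 4.09*e1 - 3.05*e2


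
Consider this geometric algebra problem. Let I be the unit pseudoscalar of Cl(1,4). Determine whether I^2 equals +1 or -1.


The pseudoscalar I = e1...e_n (product of all n generators) of Cl(p,q) satisfies I^2 = (-1)^(q + n(n-1)/2).
p = 1, q = 4, n = p + q = 5
n(n-1)/2 = 5 * 4 / 2 = 10
Exponent = q + n(n-1)/2 = 4 + 10 = 14
I^2 = (-1)^14 = +1


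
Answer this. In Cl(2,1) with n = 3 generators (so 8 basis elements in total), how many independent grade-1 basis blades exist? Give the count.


Number of grade-k basis blades in Cl(p,q) with n = p + q is C(n, k).
n = 2 + 1 = 3
C(3, 1) = 3! / (1! * 2!)
= 6 / (1 * 2)
= 3


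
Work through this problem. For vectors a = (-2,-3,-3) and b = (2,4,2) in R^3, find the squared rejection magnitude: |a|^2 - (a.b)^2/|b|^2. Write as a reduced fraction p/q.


|a|^2 = (-2)^2 + (-3)^2 + (-3)^2 = 22
|b|^2 = 2^2 + 4^2 + 2^2 = 24
a . b = (-2)*2 + (-3)*4 + (-3)*2 = -22
(a.b)^2 = (-22)^2 = 484
|rej|^2 = 22 - 484/24
= (528 - 484)/24
= 44/24
In lowest terms: 11/6


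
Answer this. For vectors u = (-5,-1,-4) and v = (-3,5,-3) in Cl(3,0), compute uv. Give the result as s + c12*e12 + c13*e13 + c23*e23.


In Cl(3,0): e_i^2 = 1, e_ie_j = -e_je_i for i != j.
Scalar part = u . v = (-5)*(-3) + (-1)*5 + (-4)*(-3)
= 15 + (-5) + 12 = 22
e12 coeff = (-5)*5 - (-1)*(-3) = -25 - 3 = -28
e13 coeff = (-5)*(-3) - (-4)*(-3) = 15 - 12 = 3
e23 coeff = (-1)*(-3) - (-4)*5 = 3 - (-20) = 23
uv = 22 - 28*e12 + 3*e13 + 23*e23


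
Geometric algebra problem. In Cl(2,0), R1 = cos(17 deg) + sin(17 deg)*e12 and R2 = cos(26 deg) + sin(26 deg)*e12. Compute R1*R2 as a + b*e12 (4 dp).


Same-plane rotors commute and their half-angles add:
R1*R2 = cos(a1 + a2) + sin(a1 + a2)*e12.
a1 + a2 = 17 + 26 = 43 deg
cos(43 deg) = 0.7314
sin(43 deg) = 0.6820
R1*R2 = 0.7314 + 0.6820*e12


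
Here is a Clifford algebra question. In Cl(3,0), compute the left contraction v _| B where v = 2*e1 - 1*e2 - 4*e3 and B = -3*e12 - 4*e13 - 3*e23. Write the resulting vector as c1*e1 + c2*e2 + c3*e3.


Left contraction v _| B = <vB>_1 (grade-1 part of the geometric product vB).
Using e1_|e12 = e2, e2_|e12 = -e1, e1_|e13 = e3, e3_|e13 = -e1, e2_|e23 = e3, e3_|e23 = -e2:
e1 coeff: -v2*b12 - v3*b13 = -(-1)*(-3) - (-4)*(-4) = -19
e2 coeff: v1*b12 - v3*b23 = (2)*(-3) - (-4)*(-3) = -18
e3 coeff: v1*b13 + v2*b23 = (2)*(-4) + (-1)*(-3) = -5
v _| B = -19*e1 - 18*e2 - 5*e3


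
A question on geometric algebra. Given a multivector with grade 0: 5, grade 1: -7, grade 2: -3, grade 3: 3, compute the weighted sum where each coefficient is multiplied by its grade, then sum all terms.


Grade-weighted sum = sum of grade_k * coefficient_k
0*5 = 0
1*(-7) = -7
2*(-3) = -6
3*3 = 9
Total = 0 + (-7) + (-6) + 9 = -4


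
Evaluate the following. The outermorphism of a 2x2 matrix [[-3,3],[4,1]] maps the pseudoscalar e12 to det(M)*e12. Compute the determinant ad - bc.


The outermorphism of a linear map f sends e1^e2 to f(e1)^f(e2).
f(e1) = -3*e1 + 4*e2
f(e2) = 3*e1 + 1*e2
f(e1) ^ f(e2) = (-3*e1 + 4*e2) ^ (3*e1 + 1*e2)
= (-3)*1*e12 + 4*3*e21
= (-3 - 12)*e12
= -15*e12
Coefficient = -15


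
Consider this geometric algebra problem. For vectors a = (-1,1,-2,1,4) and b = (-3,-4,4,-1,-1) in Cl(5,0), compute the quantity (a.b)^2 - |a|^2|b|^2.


a . b = (-1)*(-3) + 1*(-4) + (-2)*4 + 1*(-1) + 4*(-1)
= 3 + (-4) + (-8) + (-1) + (-4) = -14
|a|^2 = (-1)^2 + 1^2 + (-2)^2 + 1^2 + 4^2 = 23
|b|^2 = (-3)^2 + (-4)^2 + 4^2 + (-1)^2 + (-1)^2 = 43
(a.b)^2 = (-14)^2 = 196
|a|^2 * |b|^2 = 23 * 43 = 989
Result = 196 - 989 = -793


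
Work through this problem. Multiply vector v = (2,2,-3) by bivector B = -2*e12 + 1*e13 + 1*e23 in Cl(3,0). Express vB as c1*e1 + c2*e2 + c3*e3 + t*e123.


vB has grade-1 (vector) and grade-3 (trivector) parts: vB = (v _| B) + (v ^ B).
Vector part <vB>_1:
  e1: -v2*b12 - v3*b13 = -(2)*(-2) - (-3)*(1) = 7
  e2: v1*b12 - v3*b23 = (2)*(-2) - (-3)*(1) = -1
  e3: v1*b13 + v2*b23 = (2)*(1) + (2)*(1) = 4
Trivector part <vB>_3:
  e123: v1*b23 - v2*b13 + v3*b12 = (2)*(1) - (2)*(1) + (-3)*(-2) = 6
vB = 7*e1 - 1*e2 + 4*e3 + 6*e123


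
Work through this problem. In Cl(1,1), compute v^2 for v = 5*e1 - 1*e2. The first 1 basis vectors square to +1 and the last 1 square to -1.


v^2 = sum of c_i^2 * e_i^2
Positive signature terms (e_i^2 = +1): 5^2 = 25
Negative signature terms (e_j^2 = -1): (-1)^2 = 1
v^2 = 25 - 1 = 24


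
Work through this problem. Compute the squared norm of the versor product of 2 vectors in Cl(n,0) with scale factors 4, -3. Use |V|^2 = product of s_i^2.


Each vector v_i has |v_i|^2 = s_i^2
Squared scales: 4^2 = 16, (-3)^2 = 9
|V|^2 = 16 * 9
= 144


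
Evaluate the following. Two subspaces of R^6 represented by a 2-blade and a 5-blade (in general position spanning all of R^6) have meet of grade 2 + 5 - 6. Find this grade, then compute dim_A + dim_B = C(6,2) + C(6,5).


Meet grade = grade(A) + grade(B) - n
= 2 + 5 - 6 = 1
C(6,2) = 15
C(6,5) = 6
dim_A + dim_B = 15 + 6 = 21


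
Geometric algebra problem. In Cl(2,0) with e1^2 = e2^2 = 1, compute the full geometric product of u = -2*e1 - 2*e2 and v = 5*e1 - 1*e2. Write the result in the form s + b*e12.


Expand: (-2*e1 - 2*e2)(5*e1 - 1*e2)
= (-2)*5*e1e1 + (-2)*(-1)*e1e2 + (-2)*5*e2e1 + (-2)*(-1)*e2e2
Using e1^2 = e2^2 = 1, e2e1 = -e1e2:
Scalar part s = (-2)*5 + (-2)*(-1) = -10 + 2 = -8
Bivector part b = (-2)*(-1) - (-2)*5 = 2 - (-10) = 12
uv = -8 + 12*e12


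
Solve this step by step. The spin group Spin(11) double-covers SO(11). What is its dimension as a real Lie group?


Spin(n) double-covers SO(n); both have Lie algebra so(n) of dimension n(n-1)/2.
n = 11
n(n-1) = 11 * 10 = 110
dim Spin(11) = 110/2 = 55


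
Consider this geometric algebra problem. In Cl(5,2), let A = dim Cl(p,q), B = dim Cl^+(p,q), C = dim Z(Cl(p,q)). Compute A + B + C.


n = 5 + 2 = 7
Total dim = 2^7 = 128
Even subalgebra dim = 2^6 = 64
n is odd, so center dim = 2
Sum = 128 + 64 + 2 = 194


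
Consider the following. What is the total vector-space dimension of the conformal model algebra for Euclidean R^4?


The conformal model of R^4 uses Cl(5,1): the 4 Euclidean generators plus two extra orthogonal generators e+ (e+^2 = +1) and e- (e-^2 = -1), from which the null vectors e0, einf are built.
Number of generators m = 4 + 2 = 6.
dim Cl(p,q) = 2^m = 2^6 = 64


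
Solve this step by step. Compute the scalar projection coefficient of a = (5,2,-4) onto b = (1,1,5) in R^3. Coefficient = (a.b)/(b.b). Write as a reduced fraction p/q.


Projection coefficient = (a . b) / (b . b)
a . b = 5*1 + 2*1 + (-4)*5
= 5 + 2 + (-20) = -13
b . b = 1^2 + 1^2 + 5^2
= 1 + 1 + 25 = 27
Coefficient = -13/27
In lowest terms: -13/27


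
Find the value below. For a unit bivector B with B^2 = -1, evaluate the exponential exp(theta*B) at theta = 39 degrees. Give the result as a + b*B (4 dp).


For a unit bivector B with B^2 = -1, the exponential series gives
e^(theta*B) = cos(theta) + sin(theta)*B (the GA analogue of Euler's formula).
theta = 39 degrees = 0.680678 rad
cos(39 deg) = 0.7771
sin(39 deg) = 0.6293
exp(theta*B) = 0.7771 + 0.6293*B


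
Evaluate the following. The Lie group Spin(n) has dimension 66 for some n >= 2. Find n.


dim Spin(n) = dim so(n) = n(n-1)/2.
Solve n(n-1)/2 = 66, i.e. n^2 - n - 132 = 0.
Discriminant = 1 + 8*66 = 529
n = (1 + sqrt(529))/2 = (1 + 23)/2 = 12


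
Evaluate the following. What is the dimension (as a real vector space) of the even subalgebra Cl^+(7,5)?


Even subalgebra dimension = 2^(n-1)
n = 7 + 5 = 12
2^(12 - 1) = 2^11 = 2048
Verification: sum of C(12,k) for even k = 1 + 66 + 495 + 924 + 495 + 66 + 1 = 2048
Result = 2048


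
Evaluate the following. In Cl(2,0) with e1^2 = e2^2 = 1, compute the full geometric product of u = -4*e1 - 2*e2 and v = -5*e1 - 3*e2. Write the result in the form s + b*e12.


Expand: (-4*e1 - 2*e2)(-5*e1 - 3*e2)
= (-4)*(-5)*e1e1 + (-4)*(-3)*e1e2 + (-2)*(-5)*e2e1 + (-2)*(-3)*e2e2
Using e1^2 = e2^2 = 1, e2e1 = -e1e2:
Scalar part s = (-4)*(-5) + (-2)*(-3) = 20 + 6 = 26
Bivector part b = (-4)*(-3) - (-2)*(-5) = 12 - 10 = 2
uv = 26 + 2*e12


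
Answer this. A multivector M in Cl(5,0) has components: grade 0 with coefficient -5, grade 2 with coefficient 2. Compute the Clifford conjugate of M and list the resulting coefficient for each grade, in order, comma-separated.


Clifford conjugate sign for grade k: (-1)^(k(k+1)/2)
Grade 0: (-1)^(0*1/2) = (-1)^0 = 1, coeff -5 -> -5
Grade 2: (-1)^(2*3/2) = (-1)^3 = -1, coeff 2 -> -2
Conjugated coefficients: -5, -2


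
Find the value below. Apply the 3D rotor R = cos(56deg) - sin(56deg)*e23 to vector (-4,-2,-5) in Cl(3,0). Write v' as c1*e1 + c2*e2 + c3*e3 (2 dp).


Rotor R = cos(56deg) - sin(56deg)*e23
Rotation angle theta = 2 * 56 = 112 degrees in the e23 plane (e2 -> e3).
The component perpendicular to the plane (e1) is invariant: v'_1 = v1 = -4.00
cos(112deg) = -0.3746, sin(112deg) = 0.9272
v'_2 = v2*cos(theta) - v3*sin(theta) = -2*(-0.3746) - (-5)*0.9272 = 5.39
v'_3 = v2*sin(theta) + v3*cos(theta) = -2*0.9272 + (-5)*(-0.3746) = 0.02
v' = -4.00*e1 + 5.39*e2 + 0.02*e3


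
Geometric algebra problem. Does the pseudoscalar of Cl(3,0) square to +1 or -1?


The pseudoscalar I = e1...e_n (product of all n generators) of Cl(p,q) satisfies I^2 = (-1)^(q + n(n-1)/2).
p = 3, q = 0, n = p + q = 3
n(n-1)/2 = 3 * 2 / 2 = 3
Exponent = q + n(n-1)/2 = 0 + 3 = 3
I^2 = (-1)^3 = -1


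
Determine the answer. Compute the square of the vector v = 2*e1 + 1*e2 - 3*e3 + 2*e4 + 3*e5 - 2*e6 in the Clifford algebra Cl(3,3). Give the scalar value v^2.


v^2 = sum of c_i^2 * e_i^2
Positive signature terms (e_i^2 = +1): 2^2 + 1^2 + (-3)^2 = 14
Negative signature terms (e_j^2 = -1): 2^2 + 3^2 + (-2)^2 = 17
v^2 = 14 - 17 = -3


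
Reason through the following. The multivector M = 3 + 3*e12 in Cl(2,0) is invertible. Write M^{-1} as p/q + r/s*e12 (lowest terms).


M = 3 + 3*e12, where e12^2 = -1.
Since M commutes with its reverse ~M = a - b*e12, M * ~M = a^2 - b^2*e12^2 = a^2 + b^2.
So M^{-1} = ~M / (a^2 + b^2) = (a - b*e12)/(a^2 + b^2).
a^2 + b^2 = 9 + 9 = 18
Scalar part = 3/18 = 1/6
Bivector coeff = -3/18 = -1/6
M^{-1} = 1/6 - 1/6*e12


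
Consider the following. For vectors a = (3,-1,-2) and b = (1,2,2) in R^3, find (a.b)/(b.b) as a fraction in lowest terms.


Projection coefficient = (a . b) / (b . b)
a . b = 3*1 + (-1)*2 + (-2)*2
= 3 + (-2) + (-4) = -3
b . b = 1^2 + 2^2 + 2^2
= 1 + 4 + 4 = 9
Coefficient = -3/9
In lowest terms: -1/3


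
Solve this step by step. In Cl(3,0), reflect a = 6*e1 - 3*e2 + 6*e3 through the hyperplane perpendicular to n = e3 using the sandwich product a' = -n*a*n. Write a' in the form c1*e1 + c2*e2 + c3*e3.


Reflection formula: a' = -n*a*n, with n = e3 (unit vector, n^2 = 1).
For reflection through hyperplane perp to e3:
The component along e3 flips sign, others stay.
a = (6, -3, 6)
a' = (6, -3, -6)
a' = 6*e1 - 3*e2 - 6*e3


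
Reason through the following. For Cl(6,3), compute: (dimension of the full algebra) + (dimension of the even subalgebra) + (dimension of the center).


n = 6 + 3 = 9
Total dim = 2^9 = 512
Even subalgebra dim = 2^8 = 256
n is odd, so center dim = 2
Sum = 512 + 256 + 2 = 770


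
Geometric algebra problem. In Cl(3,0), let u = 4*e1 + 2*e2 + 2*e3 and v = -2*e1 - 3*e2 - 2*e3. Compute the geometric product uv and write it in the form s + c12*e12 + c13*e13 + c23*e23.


In Cl(3,0): e_i^2 = 1, e_ie_j = -e_je_i for i != j.
Scalar part = u . v = 4*(-2) + 2*(-3) + 2*(-2)
= -8 + (-6) + (-4) = -18
e12 coeff = 4*(-3) - 2*(-2) = -12 - (-4) = -8
e13 coeff = 4*(-2) - 2*(-2) = -8 - (-4) = -4
e23 coeff = 2*(-2) - 2*(-3) = -4 - (-6) = 2
uv = -18 - 8*e12 - 4*e13 + 2*e23


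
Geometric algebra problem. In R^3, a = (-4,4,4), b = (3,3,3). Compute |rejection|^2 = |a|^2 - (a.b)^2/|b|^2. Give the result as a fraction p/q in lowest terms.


|a|^2 = (-4)^2 + 4^2 + 4^2 = 48
|b|^2 = 3^2 + 3^2 + 3^2 = 27
a . b = (-4)*3 + 4*3 + 4*3 = 12
(a.b)^2 = 12^2 = 144
|rej|^2 = 48 - 144/27
= (1296 - 144)/27
= 1152/27
In lowest terms: 128/3


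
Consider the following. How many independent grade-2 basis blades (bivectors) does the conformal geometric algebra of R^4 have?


The conformal model of R^4 uses Cl(5,1) with m = 4 + 2 = 6 generators.
Number of grade-2 blades = C(m, 2) = C(6, 2)
= 6*5/2 = 15


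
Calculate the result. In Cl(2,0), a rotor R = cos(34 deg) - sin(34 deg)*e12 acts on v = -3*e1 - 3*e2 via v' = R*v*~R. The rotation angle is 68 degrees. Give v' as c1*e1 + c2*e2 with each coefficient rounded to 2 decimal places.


Rotor R = cos(34deg) - sin(34deg)*e12
Rotation angle theta = 2 * 34 = 68 degrees
v' = R*v*~R rotates v by theta.
cos(68deg) = 0.3746, sin(68deg) = 0.9272
v'_1 = -3*cos(68deg) - (-3)*sin(68deg)
= -3*0.3746 - (-3)*0.9272
= 1.66
v'_2 = -3*sin(68deg) + (-3)*cos(68deg)
= -3*0.9272 + (-3)*0.3746
= -3.91
v' = 1.66*e1 - 3.91*e2


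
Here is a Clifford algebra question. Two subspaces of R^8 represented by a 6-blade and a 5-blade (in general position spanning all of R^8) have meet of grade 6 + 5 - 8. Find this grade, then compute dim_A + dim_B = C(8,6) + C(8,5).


Meet grade = grade(A) + grade(B) - n
= 6 + 5 - 8 = 3
C(8,6) = 28
C(8,5) = 56
dim_A + dim_B = 28 + 56 = 84


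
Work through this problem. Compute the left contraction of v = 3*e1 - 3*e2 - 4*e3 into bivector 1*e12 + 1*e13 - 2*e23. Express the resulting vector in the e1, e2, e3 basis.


Left contraction v _| B = <vB>_1 (grade-1 part of the geometric product vB).
Using e1_|e12 = e2, e2_|e12 = -e1, e1_|e13 = e3, e3_|e13 = -e1, e2_|e23 = e3, e3_|e23 = -e2:
e1 coeff: -v2*b12 - v3*b13 = -(-3)*(1) - (-4)*(1) = 7
e2 coeff: v1*b12 - v3*b23 = (3)*(1) - (-4)*(-2) = -5
e3 coeff: v1*b13 + v2*b23 = (3)*(1) + (-3)*(-2) = 9
v _| B = 7*e1 - 5*e2 + 9*e3


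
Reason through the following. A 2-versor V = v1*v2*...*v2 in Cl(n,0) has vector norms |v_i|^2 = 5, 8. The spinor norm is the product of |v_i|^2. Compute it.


Spinor norm N(V) = |v1|^2 * |v2|^2 * ... * |v2|^2
= 5 * 8
Running product: 5, 40
N(V) = 40


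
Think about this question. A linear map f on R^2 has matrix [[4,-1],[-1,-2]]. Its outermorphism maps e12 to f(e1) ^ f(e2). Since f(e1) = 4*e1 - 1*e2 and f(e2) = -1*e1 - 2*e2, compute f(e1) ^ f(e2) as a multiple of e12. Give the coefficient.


The outermorphism of a linear map f sends e1^e2 to f(e1)^f(e2).
f(e1) = 4*e1 - 1*e2
f(e2) = -1*e1 - 2*e2
f(e1) ^ f(e2) = (4*e1 - 1*e2) ^ (-1*e1 - 2*e2)
= 4*(-2)*e12 + (-1)*(-1)*e21
= (-8 - 1)*e12
= -9*e12
Coefficient = -9


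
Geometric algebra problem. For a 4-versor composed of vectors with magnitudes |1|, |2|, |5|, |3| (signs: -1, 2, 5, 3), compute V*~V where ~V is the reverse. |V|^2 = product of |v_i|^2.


Each vector v_i has |v_i|^2 = s_i^2
Squared scales: (-1)^2 = 1, 2^2 = 4, 5^2 = 25, 3^2 = 9
|V|^2 = 1 * 4 * 25 * 9
= 900
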